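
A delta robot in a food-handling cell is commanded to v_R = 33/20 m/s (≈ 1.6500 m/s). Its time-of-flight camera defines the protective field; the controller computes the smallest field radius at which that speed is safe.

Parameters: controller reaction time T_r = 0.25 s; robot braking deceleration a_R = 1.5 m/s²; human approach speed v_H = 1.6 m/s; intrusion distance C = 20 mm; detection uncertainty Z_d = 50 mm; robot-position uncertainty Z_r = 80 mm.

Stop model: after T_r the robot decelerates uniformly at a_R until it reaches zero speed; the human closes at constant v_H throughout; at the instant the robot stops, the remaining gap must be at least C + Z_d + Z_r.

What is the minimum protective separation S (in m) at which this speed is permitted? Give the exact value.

S_min = 363/100 m = 3.6300 m

T_s = v_R/a_R = (33/20)/(3/2) = 1.1000 s
robot covers v_R·T_r = 1.6500·0.2500 = 0.4125 m before braking
robot covers 1.6500·1.1000 − ½·1.5000·1.1000² = 0.9075 m while stopping
human closes 1.6000·1.3500 = 2.1600 m
residual clearance needed = 0.0200+0.0500+0.0800 = 0.1500 m
S_min ≈ 0.4125+0.9075+2.1600+0.1500  ⇒  S_min = 363/100 m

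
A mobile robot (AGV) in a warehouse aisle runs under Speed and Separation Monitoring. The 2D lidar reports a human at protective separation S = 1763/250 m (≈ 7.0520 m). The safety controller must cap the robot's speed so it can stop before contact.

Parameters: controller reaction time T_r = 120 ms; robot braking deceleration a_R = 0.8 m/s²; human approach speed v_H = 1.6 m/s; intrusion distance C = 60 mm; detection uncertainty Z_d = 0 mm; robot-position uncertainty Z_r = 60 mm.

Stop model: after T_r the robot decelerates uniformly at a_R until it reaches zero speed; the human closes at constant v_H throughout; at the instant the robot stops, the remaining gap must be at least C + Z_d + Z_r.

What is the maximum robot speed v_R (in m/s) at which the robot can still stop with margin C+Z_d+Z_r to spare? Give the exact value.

at the boundary: (5/8)·v² + (53/25)·v + (-337/50) = 0
  disc = (53/25)² − 4·(5/8)·(-337/50) = 53361/2500 ; √disc = 231/50
  v_R = (−(53/25) + 231/50) / (2·(5/8)) = 2 m/s
check:
braking lasts T_s = 2/(4/5) = 2.5000 s
robot covers v_R·T_r = 2.0000·0.1200 = 0.2400 m before braking
robot covers 2.0000·2.5000 − ½·0.8000·2.5000² = 2.5000 m while stopping
human closes 1.6000·2.6200 = 4.1920 m
C+Z_d+Z_r = 0.0600+0.0000+0.0600 = 0.1200 m
sum ≈ 0.2400+2.5000+4.1920+0.1200 ≈ 7.0520 m = S ✓

v_R_max = 2 m/s = 2.0000 m/s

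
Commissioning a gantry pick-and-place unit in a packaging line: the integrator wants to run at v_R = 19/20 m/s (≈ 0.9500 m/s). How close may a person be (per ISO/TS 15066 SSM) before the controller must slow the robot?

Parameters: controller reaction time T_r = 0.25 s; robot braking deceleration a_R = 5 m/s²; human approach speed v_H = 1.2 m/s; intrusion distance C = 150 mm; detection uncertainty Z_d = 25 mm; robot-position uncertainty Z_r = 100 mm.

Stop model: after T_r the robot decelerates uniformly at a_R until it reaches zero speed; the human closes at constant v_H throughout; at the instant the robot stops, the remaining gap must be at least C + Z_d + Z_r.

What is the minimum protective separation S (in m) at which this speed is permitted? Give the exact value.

T_s = v_R/a_R = (19/20)/5 = 0.1900 s
robot covers v_R·T_r = 0.9500·0.2500 = 0.2375 m before braking
robot covers 0.9500·0.1900 − ½·5.0000·0.1900² = 0.0902 m while stopping
human closes 1.2000·0.4400 = 0.5280 m
C+Z_d+Z_r = 0.1500+0.0250+0.1000 = 0.2750 m
S_min ≈ 0.2375+0.0902+0.5280+0.2750  ⇒  S_min = 4523/4000 m

S_min = 4523/4000 m = 1.1307 m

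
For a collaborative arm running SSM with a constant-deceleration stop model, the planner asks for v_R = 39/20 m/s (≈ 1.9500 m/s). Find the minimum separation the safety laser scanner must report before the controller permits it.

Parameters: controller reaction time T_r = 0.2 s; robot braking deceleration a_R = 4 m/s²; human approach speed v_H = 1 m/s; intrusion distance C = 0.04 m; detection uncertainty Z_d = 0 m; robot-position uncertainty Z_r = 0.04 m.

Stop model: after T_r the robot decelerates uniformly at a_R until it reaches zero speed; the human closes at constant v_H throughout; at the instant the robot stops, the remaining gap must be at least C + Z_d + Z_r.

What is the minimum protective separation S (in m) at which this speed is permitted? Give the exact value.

T_s = v_R/a_R = (39/20)/4 = 0.4875 s
robot covers v_R·T_r = 1.9500·0.2000 = 0.3900 m before braking
robot under decel: 1.9500²/(2·4.0000) = 0.4753 m
person approaches 1.0000·(0.2000+0.4875) = 0.6875 m
C+Z_d+Z_r = 0.0400+0.0000+0.0400 = 0.0800 m
S_min ≈ 0.3900+0.4753+0.6875+0.0800  ⇒  S_min = 209/128 m

S_min = 209/128 m = 1.6328 m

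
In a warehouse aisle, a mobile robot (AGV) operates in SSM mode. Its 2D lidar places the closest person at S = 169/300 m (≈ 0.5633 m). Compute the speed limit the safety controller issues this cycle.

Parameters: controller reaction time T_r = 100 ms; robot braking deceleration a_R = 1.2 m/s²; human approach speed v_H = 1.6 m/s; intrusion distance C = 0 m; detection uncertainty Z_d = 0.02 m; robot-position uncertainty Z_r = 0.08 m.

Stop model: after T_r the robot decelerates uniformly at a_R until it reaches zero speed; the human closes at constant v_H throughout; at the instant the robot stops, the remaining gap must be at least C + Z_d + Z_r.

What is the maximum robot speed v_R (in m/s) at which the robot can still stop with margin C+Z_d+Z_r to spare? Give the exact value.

v_R_max = 1/5 m/s = 0.2000 m/s

at the boundary: (5/12)·v² + (43/30)·v + (-91/300) = 0
  disc = (43/30)² − 4·(5/12)·(-91/300) = 64/25 ; √disc = 8/5
  v_R = (−(43/30) + 8/5) / (2·(5/12)) = 1/5 m/s
check:
stop time T_s = (1/5)/(6/5) = 0.1667 s
robot in T_r: 0.2000·0.1000 = 0.0200 m
robot under decel: 0.2000²/(2·1.2000) = 0.0167 m
human over T_r+T_s: 1.6000·(0.1000+0.1667) = 0.4267 m
C+Z_d+Z_r = 0.0000+0.0200+0.0800 = 0.1000 m
sum ≈ 0.0200+0.0167+0.4267+0.1000 ≈ 0.5633 m = S ✓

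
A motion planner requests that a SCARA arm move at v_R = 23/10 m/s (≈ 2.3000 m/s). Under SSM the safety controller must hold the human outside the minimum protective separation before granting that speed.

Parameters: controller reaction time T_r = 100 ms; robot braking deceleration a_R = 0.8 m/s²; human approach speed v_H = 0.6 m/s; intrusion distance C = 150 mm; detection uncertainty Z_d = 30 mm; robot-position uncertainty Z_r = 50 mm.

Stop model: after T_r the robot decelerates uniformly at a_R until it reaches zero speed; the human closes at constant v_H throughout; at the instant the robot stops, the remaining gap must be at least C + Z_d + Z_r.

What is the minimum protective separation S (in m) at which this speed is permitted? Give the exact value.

stop time T_s = (23/10)/(4/5) = 2.8750 s
robot in T_r: 2.3000·0.1000 = 0.2300 m
robot under decel: 2.3000²/(2·0.8000) = 3.3062 m
human closes 0.6000·2.9750 = 1.7850 m
margins: 0.1500+0.0300+0.0500 = 0.2300 m
S_min ≈ 0.2300+3.3062+1.7850+0.2300  ⇒  S_min = 4441/800 m

S_min = 4441/800 m = 5.5512 m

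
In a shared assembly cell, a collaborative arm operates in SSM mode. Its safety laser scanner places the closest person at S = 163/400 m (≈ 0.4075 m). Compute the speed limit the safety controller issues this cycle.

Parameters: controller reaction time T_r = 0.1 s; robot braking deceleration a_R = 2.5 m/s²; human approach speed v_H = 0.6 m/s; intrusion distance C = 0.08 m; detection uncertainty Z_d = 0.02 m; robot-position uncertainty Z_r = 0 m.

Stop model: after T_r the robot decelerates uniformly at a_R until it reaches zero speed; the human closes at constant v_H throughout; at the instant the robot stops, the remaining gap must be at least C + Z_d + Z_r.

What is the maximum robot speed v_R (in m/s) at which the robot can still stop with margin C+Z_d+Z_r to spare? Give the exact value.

v_R_max = 11/20 m/s = 0.5500 m/s

collect terms ⇒ (1/5)·v_R² + (17/50)·v_R + (-99/400) = 0
  disc = (17/50)² − 4·(1/5)·(-99/400) = 196/625 ; √disc = 14/25
  v_R = (−(17/50) + 14/25) / (2·(1/5)) = 11/20 m/s
check:
braking lasts T_s = (11/20)/(5/2) = 0.2200 s
robot covers v_R·T_r = 0.5500·0.1000 = 0.0550 m before braking
robot covers 0.5500·0.2200 − ½·2.5000·0.2200² = 0.0605 m while stopping
person approaches 0.6000·(0.1000+0.2200) = 0.1920 m
margins: 0.0800+0.0200+0.0000 = 0.1000 m
sum ≈ 0.0550+0.0605+0.1920+0.1000 ≈ 0.4075 m = S ✓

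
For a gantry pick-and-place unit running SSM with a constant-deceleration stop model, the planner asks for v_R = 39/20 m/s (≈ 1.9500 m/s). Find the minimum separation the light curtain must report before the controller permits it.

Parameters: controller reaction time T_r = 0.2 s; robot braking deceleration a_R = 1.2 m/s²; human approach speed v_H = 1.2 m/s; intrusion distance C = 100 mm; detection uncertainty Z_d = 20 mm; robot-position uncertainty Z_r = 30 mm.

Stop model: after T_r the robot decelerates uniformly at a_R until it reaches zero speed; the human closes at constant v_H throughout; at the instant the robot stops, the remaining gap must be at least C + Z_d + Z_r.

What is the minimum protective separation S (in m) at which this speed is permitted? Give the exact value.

stop time T_s = (39/20)/(6/5) = 1.6250 s
robot covers v_R·T_r = 1.9500·0.2000 = 0.3900 m before braking
robot under decel: 1.9500²/(2·1.2000) = 1.5844 m
human over T_r+T_s: 1.2000·(0.2000+1.6250) = 2.1900 m
margins: 0.1000+0.0200+0.0300 = 0.1500 m
S_min ≈ 0.3900+1.5844+2.1900+0.1500  ⇒  S_min = 6903/1600 m

S_min = 6903/1600 m = 4.3144 m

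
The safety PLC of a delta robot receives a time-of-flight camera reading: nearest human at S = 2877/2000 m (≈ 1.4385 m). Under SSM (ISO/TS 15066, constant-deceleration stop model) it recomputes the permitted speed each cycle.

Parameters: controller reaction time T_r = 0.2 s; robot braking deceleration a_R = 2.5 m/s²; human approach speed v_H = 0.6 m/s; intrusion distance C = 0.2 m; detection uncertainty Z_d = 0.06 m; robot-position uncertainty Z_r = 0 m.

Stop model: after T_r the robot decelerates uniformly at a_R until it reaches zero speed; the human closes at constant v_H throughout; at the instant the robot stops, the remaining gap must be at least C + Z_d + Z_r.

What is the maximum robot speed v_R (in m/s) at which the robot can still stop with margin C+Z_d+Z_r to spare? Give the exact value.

quadratic (1/5)·v² + (11/25)·v + (-2117/2000) = 0
  disc = (11/25)² − 4·(1/5)·(-2117/2000) = 2601/2500 ; √disc = 51/50
  v_R = (−(11/25) + 51/50) / (2·(1/5)) = 29/20 m/s
check:
T_s = v_R/a_R = (29/20)/(5/2) = 0.5800 s
reaction-phase robot travel = 1.4500·0.2000 = 0.2900 m
robot under decel: 1.4500²/(2·2.5000) = 0.4205 m
person approaches 0.6000·(0.2000+0.5800) = 0.4680 m
C+Z_d+Z_r = 0.2000+0.0600+0.0000 = 0.2600 m
sum ≈ 0.2900+0.4205+0.4680+0.2600 ≈ 1.4385 m = S ✓

v_R_max = 29/20 m/s = 1.4500 m/s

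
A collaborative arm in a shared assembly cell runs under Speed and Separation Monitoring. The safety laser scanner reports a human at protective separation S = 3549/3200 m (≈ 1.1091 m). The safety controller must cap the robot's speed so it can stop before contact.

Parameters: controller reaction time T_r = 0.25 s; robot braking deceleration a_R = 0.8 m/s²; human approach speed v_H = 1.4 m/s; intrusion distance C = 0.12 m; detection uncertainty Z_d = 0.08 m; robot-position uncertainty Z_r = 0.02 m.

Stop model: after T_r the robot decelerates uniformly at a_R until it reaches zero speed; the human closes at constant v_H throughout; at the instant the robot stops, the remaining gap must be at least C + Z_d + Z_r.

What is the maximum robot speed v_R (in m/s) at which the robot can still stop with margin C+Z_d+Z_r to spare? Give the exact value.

collect terms ⇒ (5/8)·v_R² + (2)·v_R + (-69/128) = 0
  disc = (2)² − 4·(5/8)·(-69/128) = 1369/256 ; √disc = 37/16
  v_R = (−(2) + 37/16) / (2·(5/8)) = 1/4 m/s
check:
braking lasts T_s = (1/4)/(4/5) = 0.3125 s
robot in T_r: 0.2500·0.2500 = 0.0625 m
robot under decel: 0.2500²/(2·0.8000) = 0.0391 m
person approaches 1.4000·(0.2500+0.3125) = 0.7875 m
residual clearance needed = 0.1200+0.0800+0.0200 = 0.2200 m
sum ≈ 0.0625+0.0391+0.7875+0.2200 ≈ 1.1091 m = S ✓

v_R_max = 1/4 m/s = 0.2500 m/s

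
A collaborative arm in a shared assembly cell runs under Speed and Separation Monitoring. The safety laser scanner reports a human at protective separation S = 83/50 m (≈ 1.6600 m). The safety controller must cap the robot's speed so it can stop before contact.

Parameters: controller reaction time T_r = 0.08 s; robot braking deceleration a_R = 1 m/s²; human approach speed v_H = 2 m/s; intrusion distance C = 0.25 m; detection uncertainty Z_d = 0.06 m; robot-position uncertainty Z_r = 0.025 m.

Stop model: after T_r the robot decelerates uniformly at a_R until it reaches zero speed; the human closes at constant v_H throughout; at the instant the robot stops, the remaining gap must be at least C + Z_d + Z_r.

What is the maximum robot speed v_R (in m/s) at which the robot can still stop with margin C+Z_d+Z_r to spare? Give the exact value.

at the boundary: (1/2)·v² + (52/25)·v + (-233/200) = 0
  disc = (52/25)² − 4·(1/2)·(-233/200) = 16641/2500 ; √disc = 129/50
  v_R = (−(52/25) + 129/50) / (2·(1/2)) = 1/2 m/s
check:
braking lasts T_s = (1/2)/1 = 0.5000 s
robot in T_r: 0.5000·0.0800 = 0.0400 m
robot under decel: 0.5000²/(2·1.0000) = 0.1250 m
human closes 2.0000·0.5800 = 1.1600 m
residual clearance needed = 0.2500+0.0600+0.0250 = 0.3350 m
sum ≈ 0.0400+0.1250+1.1600+0.3350 ≈ 1.6600 m = S ✓

v_R_max = 1/2 m/s = 0.5000 m/s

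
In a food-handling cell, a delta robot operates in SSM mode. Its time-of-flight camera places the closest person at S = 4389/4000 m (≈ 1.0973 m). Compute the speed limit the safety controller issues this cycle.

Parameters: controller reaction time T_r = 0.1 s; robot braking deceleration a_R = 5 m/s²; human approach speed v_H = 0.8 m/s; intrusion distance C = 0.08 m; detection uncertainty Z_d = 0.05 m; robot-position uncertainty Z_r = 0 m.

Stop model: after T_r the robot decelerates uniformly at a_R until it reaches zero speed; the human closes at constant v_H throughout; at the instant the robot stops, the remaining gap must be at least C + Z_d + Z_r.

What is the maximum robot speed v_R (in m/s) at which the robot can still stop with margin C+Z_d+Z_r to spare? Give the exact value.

at the boundary: (1/10)·v² + (13/50)·v + (-3549/4000) = 0
  disc = (13/50)² − 4·(1/10)·(-3549/4000) = 169/400 ; √disc = 13/20
  v_R = (−(13/50) + 13/20) / (2·(1/10)) = 39/20 m/s
check:
stop time T_s = (39/20)/5 = 0.3900 s
reaction-phase robot travel = 1.9500·0.1000 = 0.1950 m
braking distance = 1.9500²/(2·5.0000) = 0.3802 m
person approaches 0.8000·(0.1000+0.3900) = 0.3920 m
margins: 0.0800+0.0500+0.0000 = 0.1300 m
sum ≈ 0.1950+0.3802+0.3920+0.1300 ≈ 1.0973 m = S ✓

v_R_max = 39/20 m/s = 1.9500 m/s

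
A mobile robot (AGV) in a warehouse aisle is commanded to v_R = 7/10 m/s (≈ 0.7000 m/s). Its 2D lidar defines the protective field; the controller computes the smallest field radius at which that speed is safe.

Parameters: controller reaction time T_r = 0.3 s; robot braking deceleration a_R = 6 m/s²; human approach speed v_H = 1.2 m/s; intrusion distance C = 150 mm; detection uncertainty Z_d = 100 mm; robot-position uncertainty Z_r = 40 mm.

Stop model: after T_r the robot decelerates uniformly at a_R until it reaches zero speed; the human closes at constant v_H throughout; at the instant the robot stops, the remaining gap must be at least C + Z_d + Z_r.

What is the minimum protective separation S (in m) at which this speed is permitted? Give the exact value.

S_min = 1249/1200 m = 1.0408 m

T_s = v_R/a_R = (7/10)/6 = 0.1167 s
robot in T_r: 0.7000·0.3000 = 0.2100 m
braking distance = 0.7000²/(2·6.0000) = 0.0408 m
person approaches 1.2000·(0.3000+0.1167) = 0.5000 m
C+Z_d+Z_r = 0.1500+0.1000+0.0400 = 0.2900 m
S_min ≈ 0.2100+0.0408+0.5000+0.2900  ⇒  S_min = 1249/1200 m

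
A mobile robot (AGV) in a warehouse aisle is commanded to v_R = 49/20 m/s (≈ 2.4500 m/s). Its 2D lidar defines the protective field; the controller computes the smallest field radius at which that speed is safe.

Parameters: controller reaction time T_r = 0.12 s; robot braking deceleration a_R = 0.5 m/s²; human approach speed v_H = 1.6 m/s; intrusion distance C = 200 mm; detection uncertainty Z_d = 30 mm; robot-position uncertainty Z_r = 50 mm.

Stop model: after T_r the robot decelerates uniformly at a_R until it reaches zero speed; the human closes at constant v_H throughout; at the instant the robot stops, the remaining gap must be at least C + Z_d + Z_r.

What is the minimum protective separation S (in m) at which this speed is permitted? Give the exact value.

S_min = 29217/2000 m = 14.6085 m

stop time T_s = (49/20)/(1/2) = 4.9000 s
robot in T_r: 2.4500·0.1200 = 0.2940 m
robot covers 2.4500·4.9000 − ½·0.5000·4.9000² = 6.0025 m while stopping
human closes 1.6000·5.0200 = 8.0320 m
margins: 0.2000+0.0300+0.0500 = 0.2800 m
S_min ≈ 0.2940+6.0025+8.0320+0.2800  ⇒  S_min = 29217/2000 m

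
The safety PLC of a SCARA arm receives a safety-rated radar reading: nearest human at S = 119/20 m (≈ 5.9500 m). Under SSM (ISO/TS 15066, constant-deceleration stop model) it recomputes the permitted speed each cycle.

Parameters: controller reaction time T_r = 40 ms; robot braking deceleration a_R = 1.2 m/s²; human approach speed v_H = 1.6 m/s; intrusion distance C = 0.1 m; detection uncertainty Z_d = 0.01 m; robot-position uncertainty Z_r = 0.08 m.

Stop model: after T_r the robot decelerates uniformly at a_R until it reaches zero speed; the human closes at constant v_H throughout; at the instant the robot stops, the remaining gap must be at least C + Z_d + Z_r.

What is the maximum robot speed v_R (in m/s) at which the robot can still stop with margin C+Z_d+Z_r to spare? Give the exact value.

collect terms ⇒ (5/12)·v_R² + (103/75)·v_R + (-712/125) = 0
  disc = (103/75)² − 4·(5/12)·(-712/125) = 64009/5625 ; √disc = 253/75
  v_R = (−(103/75) + 253/75) / (2·(5/12)) = 12/5 m/s
check:
stop time T_s = (12/5)/(6/5) = 2.0000 s
reaction-phase robot travel = 2.4000·0.0400 = 0.0960 m
braking distance = 2.4000²/(2·1.2000) = 2.4000 m
human over T_r+T_s: 1.6000·(0.0400+2.0000) = 3.2640 m
C+Z_d+Z_r = 0.1000+0.0100+0.0800 = 0.1900 m
sum ≈ 0.0960+2.4000+3.2640+0.1900 ≈ 5.9500 m = S ✓

v_R_max = 12/5 m/s = 2.4000 m/s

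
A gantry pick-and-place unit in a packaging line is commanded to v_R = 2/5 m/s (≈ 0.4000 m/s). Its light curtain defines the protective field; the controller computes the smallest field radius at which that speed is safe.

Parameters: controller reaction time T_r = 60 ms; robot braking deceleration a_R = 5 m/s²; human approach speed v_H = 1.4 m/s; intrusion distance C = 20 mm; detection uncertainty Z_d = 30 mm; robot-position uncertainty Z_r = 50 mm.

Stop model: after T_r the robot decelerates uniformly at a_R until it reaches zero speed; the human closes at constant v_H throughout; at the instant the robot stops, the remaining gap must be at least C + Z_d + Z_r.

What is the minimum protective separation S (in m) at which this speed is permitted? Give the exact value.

T_s = v_R/a_R = (2/5)/5 = 0.0800 s
robot in T_r: 0.4000·0.0600 = 0.0240 m
robot under decel: 0.4000²/(2·5.0000) = 0.0160 m
human over T_r+T_s: 1.4000·(0.0600+0.0800) = 0.1960 m
residual clearance needed = 0.0200+0.0300+0.0500 = 0.1000 m
S_min ≈ 0.0240+0.0160+0.1960+0.1000  ⇒  S_min = 42/125 m

S_min = 42/125 m = 0.3360 m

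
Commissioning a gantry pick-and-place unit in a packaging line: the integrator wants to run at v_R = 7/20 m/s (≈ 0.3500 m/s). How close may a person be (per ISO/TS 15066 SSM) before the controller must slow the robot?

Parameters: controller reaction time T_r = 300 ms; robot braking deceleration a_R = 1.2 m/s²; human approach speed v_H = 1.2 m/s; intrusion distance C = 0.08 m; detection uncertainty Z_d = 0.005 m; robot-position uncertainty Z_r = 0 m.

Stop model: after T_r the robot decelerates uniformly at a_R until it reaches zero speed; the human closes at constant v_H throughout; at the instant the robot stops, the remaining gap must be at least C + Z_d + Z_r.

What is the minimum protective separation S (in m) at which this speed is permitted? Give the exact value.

braking lasts T_s = (7/20)/(6/5) = 0.2917 s
robot in T_r: 0.3500·0.3000 = 0.1050 m
braking distance = 0.3500²/(2·1.2000) = 0.0510 m
human over T_r+T_s: 1.2000·(0.3000+0.2917) = 0.7100 m
margins: 0.0800+0.0050+0.0000 = 0.0850 m
S_min ≈ 0.1050+0.0510+0.7100+0.0850  ⇒  S_min = 913/960 m

S_min = 913/960 m = 0.9510 m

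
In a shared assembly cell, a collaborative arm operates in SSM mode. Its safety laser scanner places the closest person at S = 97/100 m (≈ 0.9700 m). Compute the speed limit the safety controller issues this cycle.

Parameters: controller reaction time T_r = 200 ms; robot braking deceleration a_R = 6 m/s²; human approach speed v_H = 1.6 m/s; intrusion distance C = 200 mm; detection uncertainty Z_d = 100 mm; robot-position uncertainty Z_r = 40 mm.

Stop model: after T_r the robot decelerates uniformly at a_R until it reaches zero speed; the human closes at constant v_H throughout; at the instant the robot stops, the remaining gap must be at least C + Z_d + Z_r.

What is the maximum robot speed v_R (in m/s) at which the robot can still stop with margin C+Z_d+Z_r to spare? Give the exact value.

v_R_max = 3/5 m/s = 0.6000 m/s

quadratic (1/12)·v² + (7/15)·v + (-31/100) = 0
  disc = (7/15)² − 4·(1/12)·(-31/100) = 289/900 ; √disc = 17/30
  v_R = (−(7/15) + 17/30) / (2·(1/12)) = 3/5 m/s
check:
braking lasts T_s = (3/5)/6 = 0.1000 s
robot in T_r: 0.6000·0.2000 = 0.1200 m
robot under decel: 0.6000²/(2·6.0000) = 0.0300 m
person approaches 1.6000·(0.2000+0.1000) = 0.4800 m
margins: 0.2000+0.1000+0.0400 = 0.3400 m
sum ≈ 0.1200+0.0300+0.4800+0.3400 ≈ 0.9700 m = S ✓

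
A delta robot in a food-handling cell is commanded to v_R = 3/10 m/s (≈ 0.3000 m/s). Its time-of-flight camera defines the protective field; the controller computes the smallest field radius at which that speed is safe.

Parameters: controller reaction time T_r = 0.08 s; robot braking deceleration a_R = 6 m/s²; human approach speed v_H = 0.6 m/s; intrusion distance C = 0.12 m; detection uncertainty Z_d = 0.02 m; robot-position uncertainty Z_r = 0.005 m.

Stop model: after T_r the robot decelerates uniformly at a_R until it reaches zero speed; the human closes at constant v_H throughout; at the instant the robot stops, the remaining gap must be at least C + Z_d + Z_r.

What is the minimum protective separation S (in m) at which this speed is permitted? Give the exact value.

T_s = v_R/a_R = (3/10)/6 = 0.0500 s
reaction-phase robot travel = 0.3000·0.0800 = 0.0240 m
braking distance = 0.3000²/(2·6.0000) = 0.0075 m
human closes 0.6000·0.1300 = 0.0780 m
margins: 0.1200+0.0200+0.0050 = 0.1450 m
S_min ≈ 0.0240+0.0075+0.0780+0.1450  ⇒  S_min = 509/2000 m

S_min = 509/2000 m = 0.2545 m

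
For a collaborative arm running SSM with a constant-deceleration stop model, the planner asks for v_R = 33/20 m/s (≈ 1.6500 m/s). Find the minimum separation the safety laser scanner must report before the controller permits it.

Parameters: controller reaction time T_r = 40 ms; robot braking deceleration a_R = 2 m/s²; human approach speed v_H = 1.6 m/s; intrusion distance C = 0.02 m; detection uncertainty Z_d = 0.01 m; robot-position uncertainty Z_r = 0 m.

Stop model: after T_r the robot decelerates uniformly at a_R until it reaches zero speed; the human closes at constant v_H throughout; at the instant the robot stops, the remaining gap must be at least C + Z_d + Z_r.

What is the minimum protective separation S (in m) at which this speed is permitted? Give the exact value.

braking lasts T_s = (33/20)/2 = 0.8250 s
robot covers v_R·T_r = 1.6500·0.0400 = 0.0660 m before braking
robot covers 1.6500·0.8250 − ½·2.0000·0.8250² = 0.6806 m while stopping
person approaches 1.6000·(0.0400+0.8250) = 1.3840 m
C+Z_d+Z_r = 0.0200+0.0100+0.0000 = 0.0300 m
S_min ≈ 0.0660+0.6806+1.3840+0.0300  ⇒  S_min = 3457/1600 m

S_min = 3457/1600 m = 2.1606 m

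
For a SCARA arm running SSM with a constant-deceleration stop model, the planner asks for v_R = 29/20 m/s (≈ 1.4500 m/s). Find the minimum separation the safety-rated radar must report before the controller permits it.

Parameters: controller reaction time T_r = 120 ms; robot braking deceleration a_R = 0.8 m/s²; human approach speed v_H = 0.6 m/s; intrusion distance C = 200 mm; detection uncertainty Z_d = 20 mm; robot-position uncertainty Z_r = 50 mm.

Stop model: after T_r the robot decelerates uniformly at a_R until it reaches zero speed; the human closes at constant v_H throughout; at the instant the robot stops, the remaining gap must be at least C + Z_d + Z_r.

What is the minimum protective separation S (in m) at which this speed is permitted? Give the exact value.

S_min = 46681/16000 m = 2.9176 m

T_s = v_R/a_R = (29/20)/(4/5) = 1.8125 s
reaction-phase robot travel = 1.4500·0.1200 = 0.1740 m
robot under decel: 1.4500²/(2·0.8000) = 1.3141 m
human over T_r+T_s: 0.6000·(0.1200+1.8125) = 1.1595 m
margins: 0.2000+0.0200+0.0500 = 0.2700 m
S_min ≈ 0.1740+1.3141+1.1595+0.2700  ⇒  S_min = 46681/16000 m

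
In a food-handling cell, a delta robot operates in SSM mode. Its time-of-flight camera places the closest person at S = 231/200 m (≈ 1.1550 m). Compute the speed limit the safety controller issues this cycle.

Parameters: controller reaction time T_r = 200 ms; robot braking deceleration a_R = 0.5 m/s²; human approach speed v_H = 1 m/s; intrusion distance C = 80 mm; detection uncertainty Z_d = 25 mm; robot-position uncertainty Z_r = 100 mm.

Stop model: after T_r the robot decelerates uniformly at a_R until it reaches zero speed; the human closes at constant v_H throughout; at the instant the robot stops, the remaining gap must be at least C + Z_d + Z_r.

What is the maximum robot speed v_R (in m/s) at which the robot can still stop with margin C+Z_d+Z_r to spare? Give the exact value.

collect terms ⇒ (1)·v_R² + (11/5)·v_R + (-3/4) = 0
  disc = (11/5)² − 4·(1)·(-3/4) = 196/25 ; √disc = 14/5
  v_R = (−(11/5) + 14/5) / (2·(1)) = 3/10 m/s
check:
braking lasts T_s = (3/10)/(1/2) = 0.6000 s
reaction-phase robot travel = 0.3000·0.2000 = 0.0600 m
braking distance = 0.3000²/(2·0.5000) = 0.0900 m
human closes 1.0000·0.8000 = 0.8000 m
margins: 0.0800+0.0250+0.1000 = 0.2050 m
sum ≈ 0.0600+0.0900+0.8000+0.2050 ≈ 1.1550 m = S ✓

v_R_max = 3/10 m/s = 0.3000 m/s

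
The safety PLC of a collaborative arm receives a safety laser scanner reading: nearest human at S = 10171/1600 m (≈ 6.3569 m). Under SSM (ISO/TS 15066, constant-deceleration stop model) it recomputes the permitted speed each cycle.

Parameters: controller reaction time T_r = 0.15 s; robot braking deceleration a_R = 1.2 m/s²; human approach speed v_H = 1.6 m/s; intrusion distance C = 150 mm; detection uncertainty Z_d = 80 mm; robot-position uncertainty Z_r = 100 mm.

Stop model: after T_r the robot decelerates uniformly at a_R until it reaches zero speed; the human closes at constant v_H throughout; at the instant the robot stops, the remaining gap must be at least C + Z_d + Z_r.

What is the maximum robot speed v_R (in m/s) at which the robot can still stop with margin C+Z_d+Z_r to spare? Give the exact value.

collect terms ⇒ (5/12)·v_R² + (89/60)·v_R + (-9259/1600) = 0
  disc = (89/60)² − 4·(5/12)·(-9259/1600) = 170569/14400 ; √disc = 413/120
  v_R = (−(89/60) + 413/120) / (2·(5/12)) = 47/20 m/s
check:
T_s = v_R/a_R = (47/20)/(6/5) = 1.9583 s
reaction-phase robot travel = 2.3500·0.1500 = 0.3525 m
robot under decel: 2.3500²/(2·1.2000) = 2.3010 m
person approaches 1.6000·(0.1500+1.9583) = 3.3733 m
margins: 0.1500+0.0800+0.1000 = 0.3300 m
sum ≈ 0.3525+2.3010+3.3733+0.3300 ≈ 6.3569 m = S ✓

v_R_max = 47/20 m/s = 2.3500 m/s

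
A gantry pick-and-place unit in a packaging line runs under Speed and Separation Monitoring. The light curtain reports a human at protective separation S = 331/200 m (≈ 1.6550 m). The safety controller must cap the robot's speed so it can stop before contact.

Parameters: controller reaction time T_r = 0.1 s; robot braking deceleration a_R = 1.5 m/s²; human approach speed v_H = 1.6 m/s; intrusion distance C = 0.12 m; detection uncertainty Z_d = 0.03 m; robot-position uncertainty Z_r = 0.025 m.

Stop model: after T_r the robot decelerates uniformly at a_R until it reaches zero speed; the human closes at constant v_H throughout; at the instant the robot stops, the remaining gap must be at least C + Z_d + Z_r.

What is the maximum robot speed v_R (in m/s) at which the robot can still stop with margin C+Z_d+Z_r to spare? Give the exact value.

at the boundary: (1/3)·v² + (7/6)·v + (-33/25) = 0
  disc = (7/6)² − 4·(1/3)·(-33/25) = 2809/900 ; √disc = 53/30
  v_R = (−(7/6) + 53/30) / (2·(1/3)) = 9/10 m/s
check:
T_s = v_R/a_R = (9/10)/(3/2) = 0.6000 s
robot covers v_R·T_r = 0.9000·0.1000 = 0.0900 m before braking
robot under decel: 0.9000²/(2·1.5000) = 0.2700 m
human over T_r+T_s: 1.6000·(0.1000+0.6000) = 1.1200 m
residual clearance needed = 0.1200+0.0300+0.0250 = 0.1750 m
sum ≈ 0.0900+0.2700+1.1200+0.1750 ≈ 1.6550 m = S ✓

v_R_max = 9/10 m/s = 0.9000 m/s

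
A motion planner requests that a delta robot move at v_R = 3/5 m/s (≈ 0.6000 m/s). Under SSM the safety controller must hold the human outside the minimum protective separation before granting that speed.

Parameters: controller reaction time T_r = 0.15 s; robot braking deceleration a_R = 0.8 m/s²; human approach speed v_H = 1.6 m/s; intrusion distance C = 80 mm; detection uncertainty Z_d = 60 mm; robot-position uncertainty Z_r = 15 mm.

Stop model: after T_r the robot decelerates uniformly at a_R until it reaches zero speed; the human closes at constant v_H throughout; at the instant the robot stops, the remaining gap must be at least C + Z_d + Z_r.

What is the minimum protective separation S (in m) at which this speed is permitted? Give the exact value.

stop time T_s = (3/5)/(4/5) = 0.7500 s
reaction-phase robot travel = 0.6000·0.1500 = 0.0900 m
robot under decel: 0.6000²/(2·0.8000) = 0.2250 m
human over T_r+T_s: 1.6000·(0.1500+0.7500) = 1.4400 m
residual clearance needed = 0.0800+0.0600+0.0150 = 0.1550 m
S_min ≈ 0.0900+0.2250+1.4400+0.1550  ⇒  S_min = 191/100 m

S_min = 191/100 m = 1.9100 m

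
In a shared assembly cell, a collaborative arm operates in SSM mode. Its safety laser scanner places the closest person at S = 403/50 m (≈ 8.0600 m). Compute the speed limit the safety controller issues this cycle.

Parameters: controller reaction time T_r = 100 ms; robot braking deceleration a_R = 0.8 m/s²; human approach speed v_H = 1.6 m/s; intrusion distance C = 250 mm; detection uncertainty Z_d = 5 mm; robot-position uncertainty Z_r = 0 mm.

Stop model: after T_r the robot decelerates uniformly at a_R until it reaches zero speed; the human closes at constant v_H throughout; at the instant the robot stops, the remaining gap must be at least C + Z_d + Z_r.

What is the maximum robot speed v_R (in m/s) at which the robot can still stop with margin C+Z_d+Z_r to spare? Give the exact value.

collect terms ⇒ (5/8)·v_R² + (21/10)·v_R + (-1529/200) = 0
  disc = (21/10)² − 4·(5/8)·(-1529/200) = 9409/400 ; √disc = 97/20
  v_R = (−(21/10) + 97/20) / (2·(5/8)) = 11/5 m/s
check:
T_s = v_R/a_R = (11/5)/(4/5) = 2.7500 s
reaction-phase robot travel = 2.2000·0.1000 = 0.2200 m
braking distance = 2.2000²/(2·0.8000) = 3.0250 m
person approaches 1.6000·(0.1000+2.7500) = 4.5600 m
margins: 0.2500+0.0050+0.0000 = 0.2550 m
sum ≈ 0.2200+3.0250+4.5600+0.2550 ≈ 8.0600 m = S ✓

v_R_max = 11/5 m/s = 2.2000 m/s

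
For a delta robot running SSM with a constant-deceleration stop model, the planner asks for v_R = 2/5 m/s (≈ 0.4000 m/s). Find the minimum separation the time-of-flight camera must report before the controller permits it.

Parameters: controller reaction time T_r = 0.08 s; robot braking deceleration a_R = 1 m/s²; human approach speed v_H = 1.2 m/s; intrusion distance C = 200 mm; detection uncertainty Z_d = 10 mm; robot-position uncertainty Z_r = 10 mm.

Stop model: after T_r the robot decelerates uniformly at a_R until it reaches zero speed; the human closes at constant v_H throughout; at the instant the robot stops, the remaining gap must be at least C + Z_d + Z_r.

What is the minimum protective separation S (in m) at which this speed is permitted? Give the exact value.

S_min = 227/250 m = 0.9080 m

stop time T_s = (2/5)/1 = 0.4000 s
robot covers v_R·T_r = 0.4000·0.0800 = 0.0320 m before braking
robot under decel: 0.4000²/(2·1.0000) = 0.0800 m
human closes 1.2000·0.4800 = 0.5760 m
margins: 0.2000+0.0100+0.0100 = 0.2200 m
S_min ≈ 0.0320+0.0800+0.5760+0.2200  ⇒  S_min = 227/250 m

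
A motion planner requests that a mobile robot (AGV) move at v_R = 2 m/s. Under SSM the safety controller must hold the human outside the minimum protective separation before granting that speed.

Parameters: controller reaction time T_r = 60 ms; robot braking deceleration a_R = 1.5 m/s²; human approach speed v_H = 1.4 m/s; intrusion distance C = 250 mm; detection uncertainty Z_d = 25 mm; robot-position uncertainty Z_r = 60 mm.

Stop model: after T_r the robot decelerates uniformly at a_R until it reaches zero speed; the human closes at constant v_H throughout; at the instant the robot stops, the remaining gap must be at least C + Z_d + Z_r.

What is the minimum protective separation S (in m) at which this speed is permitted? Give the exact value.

S_min = 3739/1000 m = 3.7390 m

braking lasts T_s = 2/(3/2) = 1.3333 s
robot in T_r: 2.0000·0.0600 = 0.1200 m
braking distance = 2.0000²/(2·1.5000) = 1.3333 m
human over T_r+T_s: 1.4000·(0.0600+1.3333) = 1.9507 m
C+Z_d+Z_r = 0.2500+0.0250+0.0600 = 0.3350 m
S_min ≈ 0.1200+1.3333+1.9507+0.3350  ⇒  S_min = 3739/1000 m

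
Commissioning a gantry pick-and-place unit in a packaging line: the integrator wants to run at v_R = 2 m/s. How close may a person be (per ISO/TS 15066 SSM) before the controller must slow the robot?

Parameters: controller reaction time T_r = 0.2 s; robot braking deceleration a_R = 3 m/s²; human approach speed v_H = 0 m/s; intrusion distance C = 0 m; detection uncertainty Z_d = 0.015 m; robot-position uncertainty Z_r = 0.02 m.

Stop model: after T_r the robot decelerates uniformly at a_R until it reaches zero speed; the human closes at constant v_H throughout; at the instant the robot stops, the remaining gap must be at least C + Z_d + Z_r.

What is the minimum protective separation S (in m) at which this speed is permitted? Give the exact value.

T_s = v_R/a_R = 2/3 = 0.6667 s
robot in T_r: 2.0000·0.2000 = 0.4000 m
robot covers 2.0000·0.6667 − ½·3.0000·0.6667² = 0.6667 m while stopping
human closes 0.0000·0.8667 = 0.0000 m
C+Z_d+Z_r = 0.0000+0.0150+0.0200 = 0.0350 m
S_min ≈ 0.4000+0.6667+0.0000+0.0350  ⇒  S_min = 661/600 m

S_min = 661/600 m = 1.1017 m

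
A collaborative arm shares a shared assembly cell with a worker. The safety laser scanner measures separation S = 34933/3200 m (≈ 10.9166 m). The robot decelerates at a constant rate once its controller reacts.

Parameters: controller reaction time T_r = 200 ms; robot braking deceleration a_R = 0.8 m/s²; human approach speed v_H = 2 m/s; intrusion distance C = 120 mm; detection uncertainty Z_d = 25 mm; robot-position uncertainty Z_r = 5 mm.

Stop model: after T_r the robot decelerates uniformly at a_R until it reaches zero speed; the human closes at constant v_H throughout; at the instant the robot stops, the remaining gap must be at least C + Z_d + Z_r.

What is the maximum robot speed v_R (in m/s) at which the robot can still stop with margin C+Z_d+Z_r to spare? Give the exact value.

quadratic (5/8)·v² + (27/10)·v + (-33173/3200) = 0
  disc = (27/10)² − 4·(5/8)·(-33173/3200) = 212521/6400 ; √disc = 461/80
  v_R = (−(27/10) + 461/80) / (2·(5/8)) = 49/20 m/s
check:
braking lasts T_s = (49/20)/(4/5) = 3.0625 s
robot covers v_R·T_r = 2.4500·0.2000 = 0.4900 m before braking
braking distance = 2.4500²/(2·0.8000) = 3.7516 m
human closes 2.0000·3.2625 = 6.5250 m
residual clearance needed = 0.1200+0.0250+0.0050 = 0.1500 m
sum ≈ 0.4900+3.7516+6.5250+0.1500 ≈ 10.9166 m = S ✓

v_R_max = 49/20 m/s = 2.4500 m/s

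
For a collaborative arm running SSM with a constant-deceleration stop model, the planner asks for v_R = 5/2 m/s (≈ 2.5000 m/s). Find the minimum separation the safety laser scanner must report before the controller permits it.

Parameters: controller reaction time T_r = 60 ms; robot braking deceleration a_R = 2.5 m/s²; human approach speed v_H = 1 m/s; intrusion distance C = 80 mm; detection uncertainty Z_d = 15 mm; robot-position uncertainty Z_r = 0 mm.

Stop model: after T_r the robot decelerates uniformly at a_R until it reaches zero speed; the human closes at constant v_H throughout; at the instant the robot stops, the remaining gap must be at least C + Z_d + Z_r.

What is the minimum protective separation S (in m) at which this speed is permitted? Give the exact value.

S_min = 511/200 m = 2.5550 m

stop time T_s = (5/2)/(5/2) = 1.0000 s
robot in T_r: 2.5000·0.0600 = 0.1500 m
robot covers 2.5000·1.0000 − ½·2.5000·1.0000² = 1.2500 m while stopping
person approaches 1.0000·(0.0600+1.0000) = 1.0600 m
margins: 0.0800+0.0150+0.0000 = 0.0950 m
S_min ≈ 0.1500+1.2500+1.0600+0.0950  ⇒  S_min = 511/200 m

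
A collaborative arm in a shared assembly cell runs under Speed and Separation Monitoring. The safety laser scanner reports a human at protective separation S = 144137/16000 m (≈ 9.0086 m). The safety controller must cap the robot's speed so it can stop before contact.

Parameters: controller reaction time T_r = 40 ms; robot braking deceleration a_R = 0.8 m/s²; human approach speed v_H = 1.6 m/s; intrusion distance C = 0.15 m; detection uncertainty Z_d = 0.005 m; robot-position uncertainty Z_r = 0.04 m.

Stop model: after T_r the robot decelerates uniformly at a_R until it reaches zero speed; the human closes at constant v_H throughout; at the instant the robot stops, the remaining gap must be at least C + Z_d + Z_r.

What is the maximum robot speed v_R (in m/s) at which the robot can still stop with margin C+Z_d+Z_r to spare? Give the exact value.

at the boundary: (5/8)·v² + (51/25)·v + (-139993/16000) = 0
  disc = (51/25)² − 4·(5/8)·(-139993/16000) = 4165681/160000 ; √disc = 2041/400
  v_R = (−(51/25) + 2041/400) / (2·(5/8)) = 49/20 m/s
check:
T_s = v_R/a_R = (49/20)/(4/5) = 3.0625 s
robot covers v_R·T_r = 2.4500·0.0400 = 0.0980 m before braking
robot covers 2.4500·3.0625 − ½·0.8000·3.0625² = 3.7516 m while stopping
person approaches 1.6000·(0.0400+3.0625) = 4.9640 m
C+Z_d+Z_r = 0.1500+0.0050+0.0400 = 0.1950 m
sum ≈ 0.0980+3.7516+4.9640+0.1950 ≈ 9.0086 m = S ✓

v_R_max = 49/20 m/s = 2.4500 m/s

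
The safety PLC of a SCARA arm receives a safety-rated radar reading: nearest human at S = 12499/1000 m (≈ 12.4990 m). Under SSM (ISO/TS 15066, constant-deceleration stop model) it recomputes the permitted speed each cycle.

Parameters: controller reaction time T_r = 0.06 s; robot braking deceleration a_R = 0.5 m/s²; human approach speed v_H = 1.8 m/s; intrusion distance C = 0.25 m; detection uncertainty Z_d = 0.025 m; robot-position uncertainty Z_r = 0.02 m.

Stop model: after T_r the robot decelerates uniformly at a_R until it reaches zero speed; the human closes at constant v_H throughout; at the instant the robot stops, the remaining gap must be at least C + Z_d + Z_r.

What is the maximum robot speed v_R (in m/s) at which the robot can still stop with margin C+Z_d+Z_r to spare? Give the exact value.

v_R_max = 21/10 m/s = 2.1000 m/s

at the boundary: (1)·v² + (183/50)·v + (-1512/125) = 0
  disc = (183/50)² − 4·(1)·(-1512/125) = 154449/2500 ; √disc = 393/50
  v_R = (−(183/50) + 393/50) / (2·(1)) = 21/10 m/s
check:
T_s = v_R/a_R = (21/10)/(1/2) = 4.2000 s
reaction-phase robot travel = 2.1000·0.0600 = 0.1260 m
robot under decel: 2.1000²/(2·0.5000) = 4.4100 m
person approaches 1.8000·(0.0600+4.2000) = 7.6680 m
residual clearance needed = 0.2500+0.0250+0.0200 = 0.2950 m
sum ≈ 0.1260+4.4100+7.6680+0.2950 ≈ 12.4990 m = S ✓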